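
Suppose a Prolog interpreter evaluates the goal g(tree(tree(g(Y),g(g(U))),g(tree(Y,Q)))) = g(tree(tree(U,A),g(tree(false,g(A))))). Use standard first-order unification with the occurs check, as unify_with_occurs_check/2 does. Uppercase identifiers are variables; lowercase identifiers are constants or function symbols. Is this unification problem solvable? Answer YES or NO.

YES

Decompose g/1: tree(tree(g(Y),g(g(U))),g(tree(Y,Q))) = tree(tree(U,A),g(tree(false,g(A)))).
Decompose tree/2: tree(g(Y),g(g(U))) = tree(U,A),  g(tree(Y,Q)) = g(tree(false,g(A))).
Decompose tree/2: g(Y) = U,  g(g(U)) = A.
Bind U := g(Y); substituting into the one remaining equation that mentions U gives: g(g(g(Y))) = A.
Bind A := g(g(g(Y))); substituting into the remaining equation gives: g(tree(Y,Q)) = g(tree(false,g(g(g(g(Y)))))).
Decompose g/1: tree(Y,Q) = tree(false,g(g(g(g(Y))))).
Decompose tree/2: Y = false,  Q = g(g(g(g(Y)))).
Bind Y := false; substituting into the remaining equation gives: Q = g(g(g(g(false)))). Substituting into the earlier bindings gives U := g(false), A := g(g(g(false))).
Bind Q := g(g(g(g(false)))).
No equations remain and no clash or occurs-check failure arose, so a unifier exists.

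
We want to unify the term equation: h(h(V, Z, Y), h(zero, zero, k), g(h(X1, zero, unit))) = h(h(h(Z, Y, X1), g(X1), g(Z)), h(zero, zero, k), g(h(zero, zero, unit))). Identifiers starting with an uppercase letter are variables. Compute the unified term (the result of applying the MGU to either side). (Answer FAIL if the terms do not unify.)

h(h(h(g(zero), g(g(zero)), zero), g(zero), g(g(zero))), h(zero, zero, k), g(h(zero, zero, unit)))

Decompose h/3: h(V, Z, Y) = h(h(Z, Y, X1), g(X1), g(Z)),  h(zero, zero, k) = h(zero, zero, k),  g(h(X1, zero, unit)) = g(h(zero, zero, unit)).
Decompose h/3: V = h(Z, Y, X1),  Z = g(X1),  Y = g(Z).
Bind V := h(Z, Y, X1); no other remaining equation mentions V.
Bind Z := g(X1); substituting into the one remaining equation that mentions Z gives: Y = g(g(X1)). Substituting into the earlier binding gives V := h(g(X1), Y, X1).
Bind Y := g(g(X1)); no other remaining equation mentions Y. Substituting into the earlier binding gives V := h(g(X1), g(g(X1)), X1).
Delete trivial equation h(zero, zero, k) = h(zero, zero, k).
Decompose g/1: h(X1, zero, unit) = h(zero, zero, unit).
Decompose h/3: X1 = zero,  zero = zero,  unit = unit.
Bind X1 := zero; no other remaining equation mentions X1. Substituting into the earlier bindings gives V := h(g(zero), g(g(zero)), zero), Z := g(zero), Y := g(g(zero)).
Delete trivial equation zero = zero.
Delete trivial equation unit = unit.
Applying the MGU to either side gives h(h(h(g(zero), g(g(zero)), zero), g(zero), g(g(zero))), h(zero, zero, k), g(h(zero, zero, unit))).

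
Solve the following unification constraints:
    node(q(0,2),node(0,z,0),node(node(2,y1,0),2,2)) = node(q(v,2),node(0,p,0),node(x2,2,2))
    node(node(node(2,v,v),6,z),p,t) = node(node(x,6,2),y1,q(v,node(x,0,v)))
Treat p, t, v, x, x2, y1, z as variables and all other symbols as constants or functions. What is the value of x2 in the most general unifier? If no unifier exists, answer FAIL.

Decompose node/3: q(0,2) = q(v,2),  node(0,z,0) = node(0,p,0),  node(node(2,y1,0),2,2) = node(x2,2,2).
Decompose q/2: 0 = v,  2 = 2.
Bind v := 0; substituting into the one remaining equation that mentions v gives: node(node(node(2,0,0),6,z),p,t) = node(node(x,6,2),y1,q(0,node(x,0,0))).
Delete trivial equation 2 = 2.
Decompose node/3: 0 = 0,  z = p,  0 = 0.
Delete trivial equation 0 = 0.
Bind z := p; substituting into the one remaining equation that mentions z gives: node(node(node(2,0,0),6,p),p,t) = node(node(x,6,2),y1,q(0,node(x,0,0))).
Delete trivial equation 0 = 0.
Decompose node/3: node(2,y1,0) = x2,  2 = 2,  2 = 2.
Bind x2 := node(2,y1,0); no other remaining equation mentions x2.
Delete trivial equation 2 = 2.
Delete trivial equation 2 = 2.
Decompose node/3: node(node(2,0,0),6,p) = node(x,6,2),  p = y1,  t = q(0,node(x,0,0)).
Decompose node/3: node(2,0,0) = x,  6 = 6,  p = 2.
Bind x := node(2,0,0); substituting into the one remaining equation that mentions x gives: t = q(0,node(node(2,0,0),0,0)).
Delete trivial equation 6 = 6.
Bind p := 2; substituting into the one remaining equation that mentions p gives: 2 = y1. Substituting into the earlier binding gives z := 2.
Bind y1 := 2; no other remaining equation mentions y1. Substituting into the earlier binding gives x2 := node(2,2,0).
Bind t := q(0,node(node(2,0,0),0,0)).
MGU = { v -> 0, z -> 2, x2 -> node(2,2,0), x -> node(2,0,0), p -> 2, y1 -> 2, t -> q(0,node(node(2,0,0),0,0)) }, so x2 -> node(2,2,0).

node(2,2,0)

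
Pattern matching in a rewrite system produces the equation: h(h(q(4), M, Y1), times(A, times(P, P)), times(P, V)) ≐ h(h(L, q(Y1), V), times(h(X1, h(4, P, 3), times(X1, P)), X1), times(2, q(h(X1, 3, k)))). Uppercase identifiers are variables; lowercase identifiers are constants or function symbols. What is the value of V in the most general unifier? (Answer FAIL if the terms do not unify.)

q(h(times(2, 2), 3, k))

Decompose h/3: h(q(4), M, Y1) ≐ h(L, q(Y1), V),  times(A, times(P, P)) ≐ times(h(X1, h(4, P, 3), times(X1, P)), X1),  times(P, V) ≐ times(2, q(h(X1, 3, k))).
Decompose h/3: q(4) ≐ L,  M ≐ q(Y1),  Y1 ≐ V.
Bind L := q(4); no other remaining equation mentions L.
Bind M := q(Y1); no other remaining equation mentions M.
Bind Y1 := V; no other remaining equation mentions Y1. Substituting into the earlier binding gives M := q(V).
Decompose times/2: A ≐ h(X1, h(4, P, 3), times(X1, P)),  times(P, P) ≐ X1.
Bind A := h(X1, h(4, P, 3), times(X1, P)); no other remaining equation mentions A.
Bind X1 := times(P, P); substituting into the remaining equation gives: times(P, V) ≐ times(2, q(h(times(P, P), 3, k))). Substituting into the earlier binding gives A := h(times(P, P), h(4, P, 3), times(times(P, P), P)).
Decompose times/2: P ≐ 2,  V ≐ q(h(times(P, P), 3, k)).
Bind P := 2; substituting into the remaining equation gives: V ≐ q(h(times(2, 2), 3, k)). Substituting into the earlier bindings gives A := h(times(2, 2), h(4, 2, 3), times(times(2, 2), 2)), X1 := times(2, 2).
Bind V := q(h(times(2, 2), 3, k)). Substituting into the earlier bindings gives M := q(q(h(times(2, 2), 3, k))), Y1 := q(h(times(2, 2), 3, k)).
MGU = { L := q(4), M := q(q(h(times(2, 2), 3, k))), Y1 := q(h(times(2, 2), 3, k)), A := h(times(2, 2), h(4, 2, 3), times(times(2, 2), 2)), X1 := times(2, 2), P := 2, V := q(h(times(2, 2), 3, k)) }, so V := q(h(times(2, 2), 3, k)).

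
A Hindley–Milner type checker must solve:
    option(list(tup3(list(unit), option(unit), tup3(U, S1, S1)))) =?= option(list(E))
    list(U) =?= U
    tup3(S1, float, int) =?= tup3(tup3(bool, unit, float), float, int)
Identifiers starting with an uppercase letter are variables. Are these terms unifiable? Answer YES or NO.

Decompose option/1: list(tup3(list(unit), option(unit), tup3(U, S1, S1))) =?= list(E).
Decompose list/1: tup3(list(unit), option(unit), tup3(U, S1, S1)) =?= E.
Bind E := tup3(list(unit), option(unit), tup3(U, S1, S1)); no other remaining equation mentions E.
Occurs check fails: U occurs in list(U); the equation U =?= list(U) has no finite solution.

NO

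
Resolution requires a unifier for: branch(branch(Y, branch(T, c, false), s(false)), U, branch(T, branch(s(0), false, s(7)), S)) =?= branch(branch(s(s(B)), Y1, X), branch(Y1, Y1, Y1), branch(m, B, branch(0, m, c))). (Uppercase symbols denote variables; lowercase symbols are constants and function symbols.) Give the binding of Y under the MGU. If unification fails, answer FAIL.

Decompose branch/3: branch(Y, branch(T, c, false), s(false)) =?= branch(s(s(B)), Y1, X),  U =?= branch(Y1, Y1, Y1),  branch(T, branch(s(0), false, s(7)), S) =?= branch(m, B, branch(0, m, c)).
Decompose branch/3: Y =?= s(s(B)),  branch(T, c, false) =?= Y1,  s(false) =?= X.
Bind Y := s(s(B)); no other remaining equation mentions Y.
Bind Y1 := branch(T, c, false); substituting into the one remaining equation that mentions Y1 gives: U =?= branch(branch(T, c, false), branch(T, c, false), branch(T, c, false)).
Bind X := s(false); no other remaining equation mentions X.
Bind U := branch(branch(T, c, false), branch(T, c, false), branch(T, c, false)); no other remaining equation mentions U.
Decompose branch/3: T =?= m,  branch(s(0), false, s(7)) =?= B,  S =?= branch(0, m, c).
Bind T := m; no other remaining equation mentions T. Substituting into the earlier bindings gives Y1 := branch(m, c, false), U := branch(branch(m, c, false), branch(m, c, false), branch(m, c, false)).
Bind B := branch(s(0), false, s(7)); no other remaining equation mentions B. Substituting into the earlier binding gives Y := s(s(branch(s(0), false, s(7)))).
Bind S := branch(0, m, c).
MGU = { Y := s(s(branch(s(0), false, s(7)))), Y1 := branch(m, c, false), X := s(false), U := branch(branch(m, c, false), branch(m, c, false), branch(m, c, false)), T := m, B := branch(s(0), false, s(7)), S := branch(0, m, c) }, so Y := s(s(branch(s(0), false, s(7)))).

s(s(branch(s(0), false, s(7))))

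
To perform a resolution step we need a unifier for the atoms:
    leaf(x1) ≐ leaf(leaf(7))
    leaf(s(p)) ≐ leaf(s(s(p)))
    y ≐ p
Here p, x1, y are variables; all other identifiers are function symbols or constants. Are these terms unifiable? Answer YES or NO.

Decompose leaf/1: x1 ≐ leaf(7).
Bind x1 := leaf(7); no other remaining equation mentions x1.
Decompose leaf/1: s(p) ≐ s(s(p)).
Decompose s/1: p ≐ s(p).
Occurs check fails: p occurs in s(p); the equation p ≐ s(p) has no finite solution.

NO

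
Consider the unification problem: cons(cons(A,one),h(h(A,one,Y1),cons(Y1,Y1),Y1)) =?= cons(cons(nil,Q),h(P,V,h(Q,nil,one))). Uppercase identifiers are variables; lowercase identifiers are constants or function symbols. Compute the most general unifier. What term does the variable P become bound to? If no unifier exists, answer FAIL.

h(nil,one,h(one,nil,one))

Decompose cons/2: cons(A,one) =?= cons(nil,Q),  h(h(A,one,Y1),cons(Y1,Y1),Y1) =?= h(P,V,h(Q,nil,one)).
Decompose cons/2: A =?= nil,  one =?= Q.
Bind A := nil; substituting into the one remaining equation that mentions A gives: h(h(nil,one,Y1),cons(Y1,Y1),Y1) =?= h(P,V,h(Q,nil,one)).
Bind Q := one; substituting into the remaining equation gives: h(h(nil,one,Y1),cons(Y1,Y1),Y1) =?= h(P,V,h(one,nil,one)).
Decompose h/3: h(nil,one,Y1) =?= P,  cons(Y1,Y1) =?= V,  Y1 =?= h(one,nil,one).
Bind P := h(nil,one,Y1); no other remaining equation mentions P.
Bind V := cons(Y1,Y1); no other remaining equation mentions V.
Bind Y1 := h(one,nil,one). Substituting into the earlier bindings gives P := h(nil,one,h(one,nil,one)), V := cons(h(one,nil,one),h(one,nil,one)).
MGU = { A := nil, Q := one, P := h(nil,one,h(one,nil,one)), V := cons(h(one,nil,one),h(one,nil,one)), Y1 := h(one,nil,one) }, so P := h(nil,one,h(one,nil,one)).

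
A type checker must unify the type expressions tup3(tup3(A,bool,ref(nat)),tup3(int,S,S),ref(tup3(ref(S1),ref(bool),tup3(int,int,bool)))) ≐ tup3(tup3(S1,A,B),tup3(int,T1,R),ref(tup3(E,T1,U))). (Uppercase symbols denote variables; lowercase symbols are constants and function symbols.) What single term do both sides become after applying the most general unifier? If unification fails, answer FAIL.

tup3(tup3(bool,bool,ref(nat)),tup3(int,ref(bool),ref(bool)),ref(tup3(ref(bool),ref(bool),tup3(int,int,bool))))

Decompose tup3/3: tup3(A,bool,ref(nat)) ≐ tup3(S1,A,B),  tup3(int,S,S) ≐ tup3(int,T1,R),  ref(tup3(ref(S1),ref(bool),tup3(int,int,bool))) ≐ ref(tup3(E,T1,U)).
Decompose tup3/3: A ≐ S1,  bool ≐ A,  ref(nat) ≐ B.
Bind A := S1; substituting into the one remaining equation that mentions A gives: bool ≐ S1.
Bind S1 := bool; substituting into the one remaining equation that mentions S1 gives: ref(tup3(ref(bool),ref(bool),tup3(int,int,bool))) ≐ ref(tup3(E,T1,U)). Substituting into the earlier binding gives A := bool.
Bind B := ref(nat); no other remaining equation mentions B.
Decompose tup3/3: int ≐ int,  S ≐ T1,  S ≐ R.
Delete trivial equation int ≐ int.
Bind S := T1; substituting into the one remaining equation that mentions S gives: T1 ≐ R.
Bind T1 := R; substituting into the remaining equation gives: ref(tup3(ref(bool),ref(bool),tup3(int,int,bool))) ≐ ref(tup3(E,R,U)). Substituting into the earlier binding gives S := R.
Decompose ref/1: tup3(ref(bool),ref(bool),tup3(int,int,bool)) ≐ tup3(E,R,U).
Decompose tup3/3: ref(bool) ≐ E,  ref(bool) ≐ R,  tup3(int,int,bool) ≐ U.
Bind E := ref(bool); no other remaining equation mentions E.
Bind R := ref(bool); no other remaining equation mentions R. Substituting into the earlier bindings gives S := ref(bool), T1 := ref(bool).
Bind U := tup3(int,int,bool).
Applying the MGU to either side gives tup3(tup3(bool,bool,ref(nat)),tup3(int,ref(bool),ref(bool)),ref(tup3(ref(bool),ref(bool),tup3(int,int,bool)))).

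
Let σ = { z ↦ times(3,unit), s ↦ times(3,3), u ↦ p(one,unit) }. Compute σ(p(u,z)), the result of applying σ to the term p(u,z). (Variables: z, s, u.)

p(p(one,unit),times(3,unit))

Replace each occurrence of z with times(3,unit).
Replace each occurrence of u with p(one,unit).
Result: p(p(one,unit),times(3,unit)).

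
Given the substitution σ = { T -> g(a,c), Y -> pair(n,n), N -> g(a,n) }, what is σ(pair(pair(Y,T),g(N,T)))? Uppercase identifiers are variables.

pair(pair(pair(n,n),g(a,c)),g(g(a,n),g(a,c)))

Replace each occurrence of T with g(a,c).
Replace each occurrence of Y with pair(n,n).
Replace each occurrence of N with g(a,n).
Result: pair(pair(pair(n,n),g(a,c)),g(g(a,n),g(a,c))).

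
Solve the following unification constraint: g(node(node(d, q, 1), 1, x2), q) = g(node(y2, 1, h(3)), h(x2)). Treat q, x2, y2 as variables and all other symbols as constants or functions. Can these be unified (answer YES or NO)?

Decompose g/2: node(node(d, q, 1), 1, x2) = node(y2, 1, h(3)),  q = h(x2).
Decompose node/3: node(d, q, 1) = y2,  1 = 1,  x2 = h(3).
Bind y2 := node(d, q, 1); no other remaining equation mentions y2.
Delete trivial equation 1 = 1.
Bind x2 := h(3); substituting into the remaining equation gives: q = h(h(3)).
Bind q := h(h(3)). Substituting into the earlier binding gives y2 := node(d, h(h(3)), 1).
No equations remain and no clash or occurs-check failure arose, so a unifier exists.

YES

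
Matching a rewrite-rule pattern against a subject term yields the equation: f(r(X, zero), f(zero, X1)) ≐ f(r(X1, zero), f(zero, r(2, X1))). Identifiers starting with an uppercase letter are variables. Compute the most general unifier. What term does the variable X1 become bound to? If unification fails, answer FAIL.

FAIL

Decompose f/2: r(X, zero) ≐ r(X1, zero),  f(zero, X1) ≐ f(zero, r(2, X1)).
Decompose r/2: X ≐ X1,  zero ≐ zero.
Bind X := X1; no other remaining equation mentions X.
Delete trivial equation zero ≐ zero.
Decompose f/2: zero ≐ zero,  X1 ≐ r(2, X1).
Delete trivial equation zero ≐ zero.
Occurs check fails: X1 occurs in r(2, X1); the equation X1 ≐ r(2, X1) has no finite solution.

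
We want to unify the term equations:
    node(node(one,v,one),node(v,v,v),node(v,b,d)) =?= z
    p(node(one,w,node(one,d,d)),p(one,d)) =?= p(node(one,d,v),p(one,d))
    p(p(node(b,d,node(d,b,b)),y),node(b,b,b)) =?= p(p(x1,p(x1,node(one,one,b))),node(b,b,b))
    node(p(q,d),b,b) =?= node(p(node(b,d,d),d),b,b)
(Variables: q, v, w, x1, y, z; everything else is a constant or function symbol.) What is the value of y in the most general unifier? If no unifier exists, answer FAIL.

Bind z := node(node(one,v,one),node(v,v,v),node(v,b,d)); no other remaining equation mentions z.
Decompose p/2: node(one,w,node(one,d,d)) =?= node(one,d,v),  p(one,d) =?= p(one,d).
Decompose node/3: one =?= one,  w =?= d,  node(one,d,d) =?= v.
Delete trivial equation one =?= one.
Bind w := d; no other remaining equation mentions w.
Bind v := node(one,d,d); no other remaining equation mentions v. Substituting into the earlier binding gives z := node(node(one,node(one,d,d),one),node(node(one,d,d),node(one,d,d),node(one,d,d)),node(node(one,d,d),b,d)).
Delete trivial equation p(one,d) =?= p(one,d).
Decompose p/2: p(node(b,d,node(d,b,b)),y) =?= p(x1,p(x1,node(one,one,b))),  node(b,b,b) =?= node(b,b,b).
Decompose p/2: node(b,d,node(d,b,b)) =?= x1,  y =?= p(x1,node(one,one,b)).
Bind x1 := node(b,d,node(d,b,b)); substituting into the one remaining equation that mentions x1 gives: y =?= p(node(b,d,node(d,b,b)),node(one,one,b)).
Bind y := p(node(b,d,node(d,b,b)),node(one,one,b)); no other remaining equation mentions y.
Delete trivial equation node(b,b,b) =?= node(b,b,b).
Decompose node/3: p(q,d) =?= p(node(b,d,d),d),  b =?= b,  b =?= b.
Decompose p/2: q =?= node(b,d,d),  d =?= d.
Bind q := node(b,d,d); no other remaining equation mentions q.
Delete trivial equation d =?= d.
Delete trivial equation b =?= b.
Delete trivial equation b =?= b.
MGU = { z := node(node(one,node(one,d,d),one),node(node(one,d,d),node(one,d,d),node(one,d,d)),node(node(one,d,d),b,d)), w := d, v := node(one,d,d), x1 := node(b,d,node(d,b,b)), y := p(node(b,d,node(d,b,b)),node(one,one,b)), q := node(b,d,d) }, so y := p(node(b,d,node(d,b,b)),node(one,one,b)).

p(node(b,d,node(d,b,b)),node(one,one,b))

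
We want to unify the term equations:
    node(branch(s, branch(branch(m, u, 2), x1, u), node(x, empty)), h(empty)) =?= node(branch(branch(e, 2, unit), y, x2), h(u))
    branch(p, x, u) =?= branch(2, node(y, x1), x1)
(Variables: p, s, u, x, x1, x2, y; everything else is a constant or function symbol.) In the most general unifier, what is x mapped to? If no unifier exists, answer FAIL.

node(branch(branch(m, empty, 2), empty, empty), empty)

Decompose node/2: branch(s, branch(branch(m, u, 2), x1, u), node(x, empty)) =?= branch(branch(e, 2, unit), y, x2),  h(empty) =?= h(u).
Decompose branch/3: s =?= branch(e, 2, unit),  branch(branch(m, u, 2), x1, u) =?= y,  node(x, empty) =?= x2.
Bind s := branch(e, 2, unit); no other remaining equation mentions s.
Bind y := branch(branch(m, u, 2), x1, u); substituting into the one remaining equation that mentions y gives: branch(p, x, u) =?= branch(2, node(branch(branch(m, u, 2), x1, u), x1), x1).
Bind x2 := node(x, empty); no other remaining equation mentions x2.
Decompose h/1: empty =?= u.
Bind u := empty; substituting into the remaining equation gives: branch(p, x, empty) =?= branch(2, node(branch(branch(m, empty, 2), x1, empty), x1), x1). Substituting into the earlier binding gives y := branch(branch(m, empty, 2), x1, empty).
Decompose branch/3: p =?= 2,  x =?= node(branch(branch(m, empty, 2), x1, empty), x1),  empty =?= x1.
Bind p := 2; no other remaining equation mentions p.
Bind x := node(branch(branch(m, empty, 2), x1, empty), x1); no other remaining equation mentions x. Substituting into the earlier binding gives x2 := node(node(branch(branch(m, empty, 2), x1, empty), x1), empty).
Bind x1 := empty. Substituting into the earlier bindings gives y := branch(branch(m, empty, 2), empty, empty), x2 := node(node(branch(branch(m, empty, 2), empty, empty), empty), empty), x := node(branch(branch(m, empty, 2), empty, empty), empty).
MGU = { s := branch(e, 2, unit), y := branch(branch(m, empty, 2), empty, empty), x2 := node(node(branch(branch(m, empty, 2), empty, empty), empty), empty), u := empty, p := 2, x := node(branch(branch(m, empty, 2), empty, empty), empty), x1 := empty }, so x := node(branch(branch(m, empty, 2), empty, empty), empty).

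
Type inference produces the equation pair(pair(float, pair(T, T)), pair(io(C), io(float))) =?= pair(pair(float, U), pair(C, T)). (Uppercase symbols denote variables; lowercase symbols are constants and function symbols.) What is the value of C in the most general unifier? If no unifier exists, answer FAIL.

FAIL

Decompose pair/2: pair(float, pair(T, T)) =?= pair(float, U),  pair(io(C), io(float)) =?= pair(C, T).
Decompose pair/2: float =?= float,  pair(T, T) =?= U.
Delete trivial equation float =?= float.
Bind U := pair(T, T); no other remaining equation mentions U.
Decompose pair/2: io(C) =?= C,  io(float) =?= T.
Occurs check fails: C occurs in io(C); the equation C =?= io(C) has no finite solution.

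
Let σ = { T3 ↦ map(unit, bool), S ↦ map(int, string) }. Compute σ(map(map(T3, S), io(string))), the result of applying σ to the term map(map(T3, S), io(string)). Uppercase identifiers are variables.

Replace each occurrence of T3 with map(unit, bool).
Replace each occurrence of S with map(int, string).
Result: map(map(map(unit, bool), map(int, string)), io(string)).

map(map(map(unit, bool), map(int, string)), io(string))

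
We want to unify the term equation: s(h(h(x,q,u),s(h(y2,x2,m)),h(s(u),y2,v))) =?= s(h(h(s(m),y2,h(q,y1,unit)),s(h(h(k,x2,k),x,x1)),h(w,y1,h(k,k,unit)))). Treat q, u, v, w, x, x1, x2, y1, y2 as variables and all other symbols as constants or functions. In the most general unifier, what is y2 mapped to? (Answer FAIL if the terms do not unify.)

h(k,s(m),k)

Decompose s/1: h(h(x,q,u),s(h(y2,x2,m)),h(s(u),y2,v)) =?= h(h(s(m),y2,h(q,y1,unit)),s(h(h(k,x2,k),x,x1)),h(w,y1,h(k,k,unit))).
Decompose h/3: h(x,q,u) =?= h(s(m),y2,h(q,y1,unit)),  s(h(y2,x2,m)) =?= s(h(h(k,x2,k),x,x1)),  h(s(u),y2,v) =?= h(w,y1,h(k,k,unit)).
Decompose h/3: x =?= s(m),  q =?= y2,  u =?= h(q,y1,unit).
Bind x := s(m); substituting into the one remaining equation that mentions x gives: s(h(y2,x2,m)) =?= s(h(h(k,x2,k),s(m),x1)).
Bind q := y2; substituting into the one remaining equation that mentions q gives: u =?= h(y2,y1,unit).
Bind u := h(y2,y1,unit); substituting into the one remaining equation that mentions u gives: h(s(h(y2,y1,unit)),y2,v) =?= h(w,y1,h(k,k,unit)).
Decompose s/1: h(y2,x2,m) =?= h(h(k,x2,k),s(m),x1).
Decompose h/3: y2 =?= h(k,x2,k),  x2 =?= s(m),  m =?= x1.
Bind y2 := h(k,x2,k); substituting into the one remaining equation that mentions y2 gives: h(s(h(h(k,x2,k),y1,unit)),h(k,x2,k),v) =?= h(w,y1,h(k,k,unit)). Substituting into the earlier bindings gives q := h(k,x2,k), u := h(h(k,x2,k),y1,unit).
Bind x2 := s(m); substituting into the one remaining equation that mentions x2 gives: h(s(h(h(k,s(m),k),y1,unit)),h(k,s(m),k),v) =?= h(w,y1,h(k,k,unit)). Substituting into the earlier bindings gives q := h(k,s(m),k), u := h(h(k,s(m),k),y1,unit), y2 := h(k,s(m),k).
Bind x1 := m; no other remaining equation mentions x1.
Decompose h/3: s(h(h(k,s(m),k),y1,unit)) =?= w,  h(k,s(m),k) =?= y1,  v =?= h(k,k,unit).
Bind w := s(h(h(k,s(m),k),y1,unit)); no other remaining equation mentions w.
Bind y1 := h(k,s(m),k); no other remaining equation mentions y1. Substituting into the earlier bindings gives u := h(h(k,s(m),k),h(k,s(m),k),unit), w := s(h(h(k,s(m),k),h(k,s(m),k),unit)).
Bind v := h(k,k,unit).
MGU = { x -> s(m), q -> h(k,s(m),k), u -> h(h(k,s(m),k),h(k,s(m),k),unit), y2 -> h(k,s(m),k), x2 -> s(m), x1 -> m, w -> s(h(h(k,s(m),k),h(k,s(m),k),unit)), y1 -> h(k,s(m),k), v -> h(k,k,unit) }, so y2 -> h(k,s(m),k).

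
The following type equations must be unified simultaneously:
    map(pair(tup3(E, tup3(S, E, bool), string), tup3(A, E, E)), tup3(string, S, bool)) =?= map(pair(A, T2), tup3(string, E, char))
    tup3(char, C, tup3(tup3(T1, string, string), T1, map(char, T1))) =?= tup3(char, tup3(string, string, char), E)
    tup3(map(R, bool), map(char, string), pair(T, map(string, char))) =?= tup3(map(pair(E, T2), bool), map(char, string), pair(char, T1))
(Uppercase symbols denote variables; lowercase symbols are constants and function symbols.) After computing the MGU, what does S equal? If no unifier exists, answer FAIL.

Decompose map/2: pair(tup3(E, tup3(S, E, bool), string), tup3(A, E, E)) =?= pair(A, T2),  tup3(string, S, bool) =?= tup3(string, E, char).
Decompose pair/2: tup3(E, tup3(S, E, bool), string) =?= A,  tup3(A, E, E) =?= T2.
Bind A := tup3(E, tup3(S, E, bool), string); substituting into the one remaining equation that mentions A gives: tup3(tup3(E, tup3(S, E, bool), string), E, E) =?= T2.
Bind T2 := tup3(tup3(E, tup3(S, E, bool), string), E, E); substituting into the one remaining equation that mentions T2 gives: tup3(map(R, bool), map(char, string), pair(T, map(string, char))) =?= tup3(map(pair(E, tup3(tup3(E, tup3(S, E, bool), string), E, E)), bool), map(char, string), pair(char, T1)).
Decompose tup3/3: string =?= string,  S =?= E,  bool =?= char.
Delete trivial equation string =?= string.
Bind S := E; substituting into the one remaining equation that mentions S gives: tup3(map(R, bool), map(char, string), pair(T, map(string, char))) =?= tup3(map(pair(E, tup3(tup3(E, tup3(E, E, bool), string), E, E)), bool), map(char, string), pair(char, T1)). Substituting into the earlier bindings gives A := tup3(E, tup3(E, E, bool), string), T2 := tup3(tup3(E, tup3(E, E, bool), string), E, E).
Clash: constants bool and char differ; no unifier exists.

FAIL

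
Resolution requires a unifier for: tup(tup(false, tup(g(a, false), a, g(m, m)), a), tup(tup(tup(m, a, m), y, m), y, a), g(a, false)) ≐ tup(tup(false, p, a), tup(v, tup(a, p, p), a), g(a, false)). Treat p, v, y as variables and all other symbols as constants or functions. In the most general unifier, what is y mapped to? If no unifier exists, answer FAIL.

Decompose tup/3: tup(false, tup(g(a, false), a, g(m, m)), a) ≐ tup(false, p, a),  tup(tup(tup(m, a, m), y, m), y, a) ≐ tup(v, tup(a, p, p), a),  g(a, false) ≐ g(a, false).
Decompose tup/3: false ≐ false,  tup(g(a, false), a, g(m, m)) ≐ p,  a ≐ a.
Delete trivial equation false ≐ false.
Bind p := tup(g(a, false), a, g(m, m)); substituting into the one remaining equation that mentions p gives: tup(tup(tup(m, a, m), y, m), y, a) ≐ tup(v, tup(a, tup(g(a, false), a, g(m, m)), tup(g(a, false), a, g(m, m))), a).
Delete trivial equation a ≐ a.
Decompose tup/3: tup(tup(m, a, m), y, m) ≐ v,  y ≐ tup(a, tup(g(a, false), a, g(m, m)), tup(g(a, false), a, g(m, m))),  a ≐ a.
Bind v := tup(tup(m, a, m), y, m); no other remaining equation mentions v.
Bind y := tup(a, tup(g(a, false), a, g(m, m)), tup(g(a, false), a, g(m, m))); no other remaining equation mentions y. Substituting into the earlier binding gives v := tup(tup(m, a, m), tup(a, tup(g(a, false), a, g(m, m)), tup(g(a, false), a, g(m, m))), m).
Delete trivial equation a ≐ a.
Delete trivial equation g(a, false) ≐ g(a, false).
MGU = { p ↦ tup(g(a, false), a, g(m, m)), v ↦ tup(tup(m, a, m), tup(a, tup(g(a, false), a, g(m, m)), tup(g(a, false), a, g(m, m))), m), y ↦ tup(a, tup(g(a, false), a, g(m, m)), tup(g(a, false), a, g(m, m))) }, so y ↦ tup(a, tup(g(a, false), a, g(m, m)), tup(g(a, false), a, g(m, m))).

tup(a, tup(g(a, false), a, g(m, m)), tup(g(a, false), a, g(m, m)))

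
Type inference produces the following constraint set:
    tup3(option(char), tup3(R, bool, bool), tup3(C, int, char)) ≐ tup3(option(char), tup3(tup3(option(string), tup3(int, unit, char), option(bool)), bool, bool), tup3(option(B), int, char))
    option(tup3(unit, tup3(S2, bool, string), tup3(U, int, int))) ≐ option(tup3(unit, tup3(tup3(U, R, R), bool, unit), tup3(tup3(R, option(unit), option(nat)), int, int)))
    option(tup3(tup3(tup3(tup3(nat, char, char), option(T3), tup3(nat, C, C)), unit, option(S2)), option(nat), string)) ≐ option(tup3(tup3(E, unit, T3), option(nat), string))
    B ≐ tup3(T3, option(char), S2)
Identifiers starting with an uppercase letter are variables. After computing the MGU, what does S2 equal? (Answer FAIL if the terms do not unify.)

FAIL

Decompose tup3/3: option(char) ≐ option(char),  tup3(R, bool, bool) ≐ tup3(tup3(option(string), tup3(int, unit, char), option(bool)), bool, bool),  tup3(C, int, char) ≐ tup3(option(B), int, char).
Delete trivial equation option(char) ≐ option(char).
Decompose tup3/3: R ≐ tup3(option(string), tup3(int, unit, char), option(bool)),  bool ≐ bool,  bool ≐ bool.
Bind R := tup3(option(string), tup3(int, unit, char), option(bool)); substituting into the one remaining equation that mentions R gives: option(tup3(unit, tup3(S2, bool, string), tup3(U, int, int))) ≐ option(tup3(unit, tup3(tup3(U, tup3(option(string), tup3(int, unit, char), option(bool)), tup3(option(string), tup3(int, unit, char), option(bool))), bool, unit), tup3(tup3(tup3(option(string), tup3(int, unit, char), option(bool)), option(unit), option(nat)), int, int))).
Delete trivial equation bool ≐ bool.
Delete trivial equation bool ≐ bool.
Decompose tup3/3: C ≐ option(B),  int ≐ int,  char ≐ char.
Bind C := option(B); substituting into the one remaining equation that mentions C gives: option(tup3(tup3(tup3(tup3(nat, char, char), option(T3), tup3(nat, option(B), option(B))), unit, option(S2)), option(nat), string)) ≐ option(tup3(tup3(E, unit, T3), option(nat), string)).
Delete trivial equation int ≐ int.
Delete trivial equation char ≐ char.
Decompose option/1: tup3(unit, tup3(S2, bool, string), tup3(U, int, int)) ≐ tup3(unit, tup3(tup3(U, tup3(option(string), tup3(int, unit, char), option(bool)), tup3(option(string), tup3(int, unit, char), option(bool))), bool, unit), tup3(tup3(tup3(option(string), tup3(int, unit, char), option(bool)), option(unit), option(nat)), int, int)).
Decompose tup3/3: unit ≐ unit,  tup3(S2, bool, string) ≐ tup3(tup3(U, tup3(option(string), tup3(int, unit, char), option(bool)), tup3(option(string), tup3(int, unit, char), option(bool))), bool, unit),  tup3(U, int, int) ≐ tup3(tup3(tup3(option(string), tup3(int, unit, char), option(bool)), option(unit), option(nat)), int, int).
Delete trivial equation unit ≐ unit.
Decompose tup3/3: S2 ≐ tup3(U, tup3(option(string), tup3(int, unit, char), option(bool)), tup3(option(string), tup3(int, unit, char), option(bool))),  bool ≐ bool,  string ≐ unit.
Bind S2 := tup3(U, tup3(option(string), tup3(int, unit, char), option(bool)), tup3(option(string), tup3(int, unit, char), option(bool))); substituting into the 2 remaining equations that mention S2 gives: option(tup3(tup3(tup3(tup3(nat, char, char), option(T3), tup3(nat, option(B), option(B))), unit, option(tup3(U, tup3(option(string), tup3(int, unit, char), option(bool)), tup3(option(string), tup3(int, unit, char), option(bool))))), option(nat), string)) ≐ option(tup3(tup3(E, unit, T3), option(nat), string)),  B ≐ tup3(T3, option(char), tup3(U, tup3(option(string), tup3(int, unit, char), option(bool)), tup3(option(string), tup3(int, unit, char), option(bool)))).
Delete trivial equation bool ≐ bool.
Clash: constants string and unit differ; no unifier exists.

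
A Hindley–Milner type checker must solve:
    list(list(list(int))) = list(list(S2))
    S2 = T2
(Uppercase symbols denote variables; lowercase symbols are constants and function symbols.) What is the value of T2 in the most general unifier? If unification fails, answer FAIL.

Decompose list/1: list(list(int)) = list(S2).
Decompose list/1: list(int) = S2.
Bind S2 := list(int); substituting into the remaining equation gives: list(int) = T2.
Bind T2 := list(int).
MGU = { S2 -> list(int), T2 -> list(int) }, so T2 -> list(int).

list(int)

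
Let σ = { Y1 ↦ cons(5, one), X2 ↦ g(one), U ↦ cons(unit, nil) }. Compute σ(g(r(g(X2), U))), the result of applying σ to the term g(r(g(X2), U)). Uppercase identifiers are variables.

Replace each occurrence of X2 with g(one).
Replace each occurrence of U with cons(unit, nil).
Result: g(r(g(g(one)), cons(unit, nil))).

g(r(g(g(one)), cons(unit, nil)))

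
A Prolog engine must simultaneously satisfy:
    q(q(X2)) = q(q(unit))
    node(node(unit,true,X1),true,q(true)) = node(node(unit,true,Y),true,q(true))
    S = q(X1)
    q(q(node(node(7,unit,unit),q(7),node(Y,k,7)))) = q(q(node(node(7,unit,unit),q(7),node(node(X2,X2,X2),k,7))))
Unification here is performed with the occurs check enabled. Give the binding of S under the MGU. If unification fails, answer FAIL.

q(node(unit,unit,unit))

Decompose q/1: q(X2) = q(unit).
Decompose q/1: X2 = unit.
Bind X2 := unit; substituting into the one remaining equation that mentions X2 gives: q(q(node(node(7,unit,unit),q(7),node(Y,k,7)))) = q(q(node(node(7,unit,unit),q(7),node(node(unit,unit,unit),k,7)))).
Decompose node/3: node(unit,true,X1) = node(unit,true,Y),  true = true,  q(true) = q(true).
Decompose node/3: unit = unit,  true = true,  X1 = Y.
Delete trivial equation unit = unit.
Delete trivial equation true = true.
Bind X1 := Y; substituting into the one remaining equation that mentions X1 gives: S = q(Y).
Delete trivial equation true = true.
Delete trivial equation q(true) = q(true).
Bind S := q(Y); no other remaining equation mentions S.
Decompose q/1: q(node(node(7,unit,unit),q(7),node(Y,k,7))) = q(node(node(7,unit,unit),q(7),node(node(unit,unit,unit),k,7))).
Decompose q/1: node(node(7,unit,unit),q(7),node(Y,k,7)) = node(node(7,unit,unit),q(7),node(node(unit,unit,unit),k,7)).
Decompose node/3: node(7,unit,unit) = node(7,unit,unit),  q(7) = q(7),  node(Y,k,7) = node(node(unit,unit,unit),k,7).
Delete trivial equation node(7,unit,unit) = node(7,unit,unit).
Delete trivial equation q(7) = q(7).
Decompose node/3: Y = node(unit,unit,unit),  k = k,  7 = 7.
Bind Y := node(unit,unit,unit); no other remaining equation mentions Y. Substituting into the earlier bindings gives X1 := node(unit,unit,unit), S := q(node(unit,unit,unit)).
Delete trivial equation k = k.
Delete trivial equation 7 = 7.
MGU = { X2 ↦ unit, X1 ↦ node(unit,unit,unit), S ↦ q(node(unit,unit,unit)), Y ↦ node(unit,unit,unit) }, so S ↦ q(node(unit,unit,unit)).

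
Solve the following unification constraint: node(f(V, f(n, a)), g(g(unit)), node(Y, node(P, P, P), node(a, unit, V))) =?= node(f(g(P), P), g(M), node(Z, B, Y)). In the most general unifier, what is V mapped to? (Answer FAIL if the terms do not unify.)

g(f(n, a))

Decompose node/3: f(V, f(n, a)) =?= f(g(P), P),  g(g(unit)) =?= g(M),  node(Y, node(P, P, P), node(a, unit, V)) =?= node(Z, B, Y).
Decompose f/2: V =?= g(P),  f(n, a) =?= P.
Bind V := g(P); substituting into the one remaining equation that mentions V gives: node(Y, node(P, P, P), node(a, unit, g(P))) =?= node(Z, B, Y).
Bind P := f(n, a); substituting into the one remaining equation that mentions P gives: node(Y, node(f(n, a), f(n, a), f(n, a)), node(a, unit, g(f(n, a)))) =?= node(Z, B, Y). Substituting into the earlier binding gives V := g(f(n, a)).
Decompose g/1: g(unit) =?= M.
Bind M := g(unit); no other remaining equation mentions M.
Decompose node/3: Y =?= Z,  node(f(n, a), f(n, a), f(n, a)) =?= B,  node(a, unit, g(f(n, a))) =?= Y.
Bind Y := Z; substituting into the one remaining equation that mentions Y gives: node(a, unit, g(f(n, a))) =?= Z.
Bind B := node(f(n, a), f(n, a), f(n, a)); no other remaining equation mentions B.
Bind Z := node(a, unit, g(f(n, a))). Substituting into the earlier binding gives Y := node(a, unit, g(f(n, a))).
MGU = { V := g(f(n, a)), P := f(n, a), M := g(unit), Y := node(a, unit, g(f(n, a))), B := node(f(n, a), f(n, a), f(n, a)), Z := node(a, unit, g(f(n, a))) }, so V := g(f(n, a)).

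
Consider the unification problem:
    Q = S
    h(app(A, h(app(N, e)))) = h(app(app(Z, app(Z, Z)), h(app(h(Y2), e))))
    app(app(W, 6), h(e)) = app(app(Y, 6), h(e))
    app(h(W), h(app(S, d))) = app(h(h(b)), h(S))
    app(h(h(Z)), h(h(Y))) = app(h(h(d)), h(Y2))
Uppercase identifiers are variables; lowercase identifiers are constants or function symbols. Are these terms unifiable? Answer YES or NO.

Bind Q := S; no other remaining equation mentions Q.
Decompose h/1: app(A, h(app(N, e))) = app(app(Z, app(Z, Z)), h(app(h(Y2), e))).
Decompose app/2: A = app(Z, app(Z, Z)),  h(app(N, e)) = h(app(h(Y2), e)).
Bind A := app(Z, app(Z, Z)); no other remaining equation mentions A.
Decompose h/1: app(N, e) = app(h(Y2), e).
Decompose app/2: N = h(Y2),  e = e.
Bind N := h(Y2); no other remaining equation mentions N.
Delete trivial equation e = e.
Decompose app/2: app(W, 6) = app(Y, 6),  h(e) = h(e).
Decompose app/2: W = Y,  6 = 6.
Bind W := Y; substituting into the one remaining equation that mentions W gives: app(h(Y), h(app(S, d))) = app(h(h(b)), h(S)).
Delete trivial equation 6 = 6.
Delete trivial equation h(e) = h(e).
Decompose app/2: h(Y) = h(h(b)),  h(app(S, d)) = h(S).
Decompose h/1: Y = h(b).
Bind Y := h(b); substituting into the one remaining equation that mentions Y gives: app(h(h(Z)), h(h(h(b)))) = app(h(h(d)), h(Y2)). Substituting into the earlier binding gives W := h(b).
Decompose h/1: app(S, d) = S.
Occurs check fails: S occurs in app(S, d); the equation S = app(S, d) has no finite solution.

NO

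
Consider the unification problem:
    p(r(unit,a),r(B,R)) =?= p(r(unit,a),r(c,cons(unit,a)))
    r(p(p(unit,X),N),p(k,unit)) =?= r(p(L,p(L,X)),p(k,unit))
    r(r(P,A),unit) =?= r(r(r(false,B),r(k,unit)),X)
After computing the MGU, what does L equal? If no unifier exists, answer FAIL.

Decompose p/2: r(unit,a) =?= r(unit,a),  r(B,R) =?= r(c,cons(unit,a)).
Delete trivial equation r(unit,a) =?= r(unit,a).
Decompose r/2: B =?= c,  R =?= cons(unit,a).
Bind B := c; substituting into the one remaining equation that mentions B gives: r(r(P,A),unit) =?= r(r(r(false,c),r(k,unit)),X).
Bind R := cons(unit,a); no other remaining equation mentions R.
Decompose r/2: p(p(unit,X),N) =?= p(L,p(L,X)),  p(k,unit) =?= p(k,unit).
Decompose p/2: p(unit,X) =?= L,  N =?= p(L,X).
Bind L := p(unit,X); substituting into the one remaining equation that mentions L gives: N =?= p(p(unit,X),X).
Bind N := p(p(unit,X),X); no other remaining equation mentions N.
Delete trivial equation p(k,unit) =?= p(k,unit).
Decompose r/2: r(P,A) =?= r(r(false,c),r(k,unit)),  unit =?= X.
Decompose r/2: P =?= r(false,c),  A =?= r(k,unit).
Bind P := r(false,c); no other remaining equation mentions P.
Bind A := r(k,unit); no other remaining equation mentions A.
Bind X := unit. Substituting into the earlier bindings gives L := p(unit,unit), N := p(p(unit,unit),unit).
MGU = { B := c, R := cons(unit,a), L := p(unit,unit), N := p(p(unit,unit),unit), P := r(false,c), A := r(k,unit), X := unit }, so L := p(unit,unit).

p(unit,unit)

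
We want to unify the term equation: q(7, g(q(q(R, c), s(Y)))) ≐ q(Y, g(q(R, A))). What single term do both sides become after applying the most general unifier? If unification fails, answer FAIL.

FAIL

Decompose q/2: 7 ≐ Y,  g(q(q(R, c), s(Y))) ≐ g(q(R, A)).
Bind Y := 7; substituting into the remaining equation gives: g(q(q(R, c), s(7))) ≐ g(q(R, A)).
Decompose g/1: q(q(R, c), s(7)) ≐ q(R, A).
Decompose q/2: q(R, c) ≐ R,  s(7) ≐ A.
Occurs check fails: R occurs in q(R, c); the equation R ≐ q(R, c) has no finite solution.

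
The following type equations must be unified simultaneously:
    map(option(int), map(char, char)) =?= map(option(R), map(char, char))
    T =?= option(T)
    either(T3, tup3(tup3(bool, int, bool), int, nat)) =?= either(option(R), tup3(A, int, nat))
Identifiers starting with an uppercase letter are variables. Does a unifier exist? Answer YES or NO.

NO

Decompose map/2: option(int) =?= option(R),  map(char, char) =?= map(char, char).
Decompose option/1: int =?= R.
Bind R := int; substituting into the one remaining equation that mentions R gives: either(T3, tup3(tup3(bool, int, bool), int, nat)) =?= either(option(int), tup3(A, int, nat)).
Delete trivial equation map(char, char) =?= map(char, char).
Occurs check fails: T occurs in option(T); the equation T =?= option(T) has no finite solution.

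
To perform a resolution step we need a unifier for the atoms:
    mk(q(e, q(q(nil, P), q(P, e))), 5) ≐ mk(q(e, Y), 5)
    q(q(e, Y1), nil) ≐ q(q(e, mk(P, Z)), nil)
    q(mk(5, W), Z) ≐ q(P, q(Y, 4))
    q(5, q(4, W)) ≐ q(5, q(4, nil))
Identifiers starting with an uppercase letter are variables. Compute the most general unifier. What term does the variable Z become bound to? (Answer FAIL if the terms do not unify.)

q(q(q(nil, mk(5, nil)), q(mk(5, nil), e)), 4)

Decompose mk/2: q(e, q(q(nil, P), q(P, e))) ≐ q(e, Y),  5 ≐ 5.
Decompose q/2: e ≐ e,  q(q(nil, P), q(P, e)) ≐ Y.
Delete trivial equation e ≐ e.
Bind Y := q(q(nil, P), q(P, e)); substituting into the one remaining equation that mentions Y gives: q(mk(5, W), Z) ≐ q(P, q(q(q(nil, P), q(P, e)), 4)).
Delete trivial equation 5 ≐ 5.
Decompose q/2: q(e, Y1) ≐ q(e, mk(P, Z)),  nil ≐ nil.
Decompose q/2: e ≐ e,  Y1 ≐ mk(P, Z).
Delete trivial equation e ≐ e.
Bind Y1 := mk(P, Z); no other remaining equation mentions Y1.
Delete trivial equation nil ≐ nil.
Decompose q/2: mk(5, W) ≐ P,  Z ≐ q(q(q(nil, P), q(P, e)), 4).
Bind P := mk(5, W); substituting into the one remaining equation that mentions P gives: Z ≐ q(q(q(nil, mk(5, W)), q(mk(5, W), e)), 4). Substituting into the earlier bindings gives Y := q(q(nil, mk(5, W)), q(mk(5, W), e)), Y1 := mk(mk(5, W), Z).
Bind Z := q(q(q(nil, mk(5, W)), q(mk(5, W), e)), 4); no other remaining equation mentions Z. Substituting into the earlier binding gives Y1 := mk(mk(5, W), q(q(q(nil, mk(5, W)), q(mk(5, W), e)), 4)).
Decompose q/2: 5 ≐ 5,  q(4, W) ≐ q(4, nil).
Delete trivial equation 5 ≐ 5.
Decompose q/2: 4 ≐ 4,  W ≐ nil.
Delete trivial equation 4 ≐ 4.
Bind W := nil. Substituting into the earlier bindings gives Y := q(q(nil, mk(5, nil)), q(mk(5, nil), e)), Y1 := mk(mk(5, nil), q(q(q(nil, mk(5, nil)), q(mk(5, nil), e)), 4)), P := mk(5, nil), Z := q(q(q(nil, mk(5, nil)), q(mk(5, nil), e)), 4).
MGU = { Y := q(q(nil, mk(5, nil)), q(mk(5, nil), e)), Y1 := mk(mk(5, nil), q(q(q(nil, mk(5, nil)), q(mk(5, nil), e)), 4)), P := mk(5, nil), Z := q(q(q(nil, mk(5, nil)), q(mk(5, nil), e)), 4), W := nil }, so Z := q(q(q(nil, mk(5, nil)), q(mk(5, nil), e)), 4).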